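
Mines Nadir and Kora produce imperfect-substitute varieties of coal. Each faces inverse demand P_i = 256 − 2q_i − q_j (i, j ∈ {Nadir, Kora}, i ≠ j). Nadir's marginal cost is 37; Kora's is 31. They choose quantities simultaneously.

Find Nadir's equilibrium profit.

3767.12

Mine Nadir's profit: π = q_{Nadir}(256 − 2q_{Nadir} − q_{Kora}) − 37q_{Nadir}.
∂π/∂q_{Nadir} = 219 − 4q_{Nadir} − q_{Kora} = 0 ⇒ q_{Nadir} = 54.75 − 0.25q_{Kora}.
Similarly q_{Kora} = 56.25 − 0.25q_{Nadir}.
Plugging q_{Kora} into Nadir's best response: q_{Nadir} = 54.75 − 0.25(56.25 − 0.25q_{Nadir}) ⇒ 0.9375q_{Nadir} = 40.6875, so q_{Nadir} = 43.4.
Then q_{Kora} = 56.25 − 0.25·43.4 = 45.4.
P_{Nadir} = 256 − 2·43.4 − 45.4 = 123.8.
Profit = (123.8 − 37)·43.4 = 3767.12.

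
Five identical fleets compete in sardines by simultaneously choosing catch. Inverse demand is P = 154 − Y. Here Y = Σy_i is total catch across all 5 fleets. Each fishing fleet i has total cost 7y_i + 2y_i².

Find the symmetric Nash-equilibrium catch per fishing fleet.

14.7

A representative fishing fleet's profit is π_i = y_i(154 − Y) − 7y_i − 2y_i², with Y = y_i + Σ_{j≠i} y_j.
First-order condition: 147 − 6y_i − Σ_{j≠i} y_j = 0.
In a symmetric equilibrium every fishing fleet chooses the same y, so Σ_{j≠i} y_j = 4y. The condition becomes 147 − 10y = 0, giving y = 147/10 = 14.7.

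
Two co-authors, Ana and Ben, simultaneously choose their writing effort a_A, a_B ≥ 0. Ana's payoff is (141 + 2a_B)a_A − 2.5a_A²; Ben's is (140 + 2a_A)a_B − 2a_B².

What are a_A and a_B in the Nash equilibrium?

Expanding Ana's payoff: 141a_A + 2a_Ba_A − 2.5a_A².
∂π/∂a_A = 141 + 2a_B − 5a_A = 0, so a_A = 28.2 + 0.4a_B.
Likewise for Ben: a_B = 35 + 0.5a_A.
Plugging a_B into Ana's best response: a_A = 28.2 + 0.4(35 + 0.5a_A) ⇒ 0.8a_A = 42.2, so a_A = 52.75.
Then a_B = 35 + 0.5·52.75 = 61.375.

52.75, 61.375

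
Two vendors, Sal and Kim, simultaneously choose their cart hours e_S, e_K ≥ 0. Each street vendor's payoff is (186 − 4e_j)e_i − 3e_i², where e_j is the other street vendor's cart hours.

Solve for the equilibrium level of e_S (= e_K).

Sal's payoff is (186 − 4e_K)e_S − 3e_S².
∂π/∂e_S = 186 − 4e_K − 6e_S = 0, so e_S = 31 − (2/3)e_K.
Setting e_S = e_K in the reaction function: e_S = 31 − (2/3)e_S, so e_S = 31 / (5/3) = 18.6.

18.6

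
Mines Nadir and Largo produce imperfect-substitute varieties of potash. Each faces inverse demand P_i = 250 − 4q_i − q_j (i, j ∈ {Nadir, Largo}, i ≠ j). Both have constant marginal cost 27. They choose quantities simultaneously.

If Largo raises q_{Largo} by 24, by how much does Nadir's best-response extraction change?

Mine Nadir's profit: π = q_{Nadir}(250 − 4q_{Nadir} − q_{Largo}) − 27q_{Nadir}.
∂π/∂q_{Nadir} = 223 − 8q_{Nadir} − q_{Largo} = 0 ⇒ q_{Nadir} = 27.875 − 0.125q_{Largo}.
The reaction-function slope is −0.125, so a 24-unit rise in q_{Largo} moves q_{Nadir} by −0.125 × 24 = −3. Nadir's best response falls — the actions are strategic substitutes.

-3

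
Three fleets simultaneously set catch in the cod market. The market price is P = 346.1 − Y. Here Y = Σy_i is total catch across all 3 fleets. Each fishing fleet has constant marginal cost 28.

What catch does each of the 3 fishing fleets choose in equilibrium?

A representative fishing fleet's profit is π_i = y_i(346.1 − Y) − 28y_i, with Y = y_i + Σ_{j≠i} y_j.
First-order condition: 318.1 − 2y_i − Σ_{j≠i} y_j = 0.
In a symmetric equilibrium every fishing fleet chooses the same y, so Σ_{j≠i} y_j = 2y. The condition becomes 318.1 − 4y = 0, giving y = 318.1/4 = 79.525.

79.525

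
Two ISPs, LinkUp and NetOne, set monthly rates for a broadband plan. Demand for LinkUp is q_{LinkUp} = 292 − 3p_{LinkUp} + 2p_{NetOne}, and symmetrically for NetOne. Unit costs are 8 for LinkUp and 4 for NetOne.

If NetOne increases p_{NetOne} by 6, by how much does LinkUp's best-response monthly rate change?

2

LinkUp's profit: π = (p_{LinkUp} − 8)(292 − 3p_{LinkUp} + 2p_{NetOne}).
∂π/∂p_{LinkUp} = 316 − 6p_{LinkUp} + 2p_{NetOne} = 0 ⇒ p_{LinkUp} = 158/3 + (1/3)p_{NetOne}.
The reaction-function slope is 1/3, so a 6-unit rise in p_{NetOne} moves p_{LinkUp} by 1/3 × 6 = 2. LinkUp's best response rises — the actions are strategic complements.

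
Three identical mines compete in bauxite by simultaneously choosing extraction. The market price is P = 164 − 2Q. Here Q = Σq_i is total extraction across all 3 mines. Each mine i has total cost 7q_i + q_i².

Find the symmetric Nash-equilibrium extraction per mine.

A representative mine's profit is π_i = q_i(164 − 2Q) − 7q_i − q_i², with Q = q_i + Σ_{j≠i} q_j.
First-order condition: 157 − 6q_i − 2Σ_{j≠i} q_j = 0.
With identical mines, set every q_j = q: then 157 − 6q − 4q = 0, i.e. q = 157/10 = 15.7.

15.7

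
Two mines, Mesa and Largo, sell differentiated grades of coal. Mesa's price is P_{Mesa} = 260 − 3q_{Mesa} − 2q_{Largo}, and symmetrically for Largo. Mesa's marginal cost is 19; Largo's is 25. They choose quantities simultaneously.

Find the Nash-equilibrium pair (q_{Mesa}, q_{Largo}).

Mine Mesa's profit: π = q_{Mesa}(260 − 3q_{Mesa} − 2q_{Largo}) − 19q_{Mesa}.
∂π/∂q_{Mesa} = 241 − 6q_{Mesa} − 2q_{Largo} = 0 ⇒ q_{Mesa} = 241/6 − (1/3)q_{Largo}.
Similarly q_{Largo} = 235/6 − (1/3)q_{Mesa}.
Substituting the second reaction function into the first: q_{Mesa} = 241/6 − (1/3)(235/6 − (1/3)q_{Mesa}), which gives (8/9)q_{Mesa} = 244/9 ⇒ q_{Mesa} = 30.5.
Then q_{Largo} = 235/6 − (1/3)·30.5 = 29.

30.5, 29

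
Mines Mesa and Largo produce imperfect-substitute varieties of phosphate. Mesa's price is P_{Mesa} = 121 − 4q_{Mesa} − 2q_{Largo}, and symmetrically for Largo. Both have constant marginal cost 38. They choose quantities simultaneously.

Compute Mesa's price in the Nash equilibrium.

Mine Mesa's profit: π = q_{Mesa}(121 − 4q_{Mesa} − 2q_{Largo}) − 38q_{Mesa}.
∂π/∂q_{Mesa} = 83 − 8q_{Mesa} − 2q_{Largo} = 0 ⇒ q_{Mesa} = 10.375 − 0.25q_{Largo}.
The game is symmetric, so in equilibrium q_{Largo} = q_{Mesa}: the reaction function gives 1.25q_{Mesa} = 10.375, hence q_{Mesa} = 8.3.
P_{Mesa} = 121 − 4·8.3 − 2·8.3 = 71.2.

71.2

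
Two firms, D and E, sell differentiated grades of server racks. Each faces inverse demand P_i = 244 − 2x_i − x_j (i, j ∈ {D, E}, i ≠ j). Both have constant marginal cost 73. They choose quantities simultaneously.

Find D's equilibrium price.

141.4

Firm D's profit: π = x_D(244 − 2x_D − x_E) − 73x_D.
∂π/∂x_D = 171 − 4x_D − x_E = 0 ⇒ x_D = 42.75 − 0.25x_E.
Setting x_D = x_E in the reaction function: x_D = 42.75 − 0.25x_D, so x_D = 42.75 / 1.25 = 34.2.
P_D = 244 − 2·34.2 − 34.2 = 141.4.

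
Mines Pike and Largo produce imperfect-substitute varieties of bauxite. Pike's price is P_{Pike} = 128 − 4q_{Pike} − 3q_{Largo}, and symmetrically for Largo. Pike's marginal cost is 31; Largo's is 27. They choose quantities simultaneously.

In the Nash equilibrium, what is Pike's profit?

295.84

Mine Pike's profit: π = q_{Pike}(128 − 4q_{Pike} − 3q_{Largo}) − 31q_{Pike}.
∂π/∂q_{Pike} = 97 − 8q_{Pike} − 3q_{Largo} = 0 ⇒ q_{Pike} = 12.125 − 0.375q_{Largo}.
Similarly q_{Largo} = 12.625 − 0.375q_{Pike}.
Substituting the second reaction function into the first: q_{Pike} = 12.125 − 0.375(12.625 − 0.375q_{Pike}), which gives (55/64)q_{Pike} = 473/64 ⇒ q_{Pike} = 8.6.
Then q_{Largo} = 12.625 − 0.375·8.6 = 9.4.
P_{Pike} = 128 − 4·8.6 − 3·9.4 = 65.4.
Profit = (65.4 − 31)·8.6 = 295.84.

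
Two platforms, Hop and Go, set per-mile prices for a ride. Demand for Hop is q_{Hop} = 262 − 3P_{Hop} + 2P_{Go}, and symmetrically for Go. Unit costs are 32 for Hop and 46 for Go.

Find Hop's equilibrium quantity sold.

Hop's profit: π = (P_{Hop} − 32)(262 − 3P_{Hop} + 2P_{Go}).
∂π/∂P_{Hop} = 358 − 6P_{Hop} + 2P_{Go} = 0 ⇒ P_{Hop} = 179/3 + (1/3)P_{Go}.
Similarly P_{Go} = 200/3 + (1/3)P_{Hop}.
Substituting the second reaction function into the first: P_{Hop} = 179/3 + (1/3)(200/3 + (1/3)P_{Hop}), which gives (8/9)P_{Hop} = 737/9 ⇒ P_{Hop} = 92.125.
Then P_{Go} = 200/3 + (1/3)·92.125 = 97.375.
q_{Hop} = 262 − 3·92.125 + 2·97.375 = 180.375.

180.375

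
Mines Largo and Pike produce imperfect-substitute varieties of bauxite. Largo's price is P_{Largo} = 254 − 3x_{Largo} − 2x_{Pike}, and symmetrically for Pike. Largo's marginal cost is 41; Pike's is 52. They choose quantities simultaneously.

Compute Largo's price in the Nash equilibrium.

122.9375

Mine Largo's profit: π = x_{Largo}(254 − 3x_{Largo} − 2x_{Pike}) − 41x_{Largo}.
∂π/∂x_{Largo} = 213 − 6x_{Largo} − 2x_{Pike} = 0 ⇒ x_{Largo} = 35.5 − (1/3)x_{Pike}.
Similarly x_{Pike} = 101/3 − (1/3)x_{Largo}.
Substituting the second reaction function into the first: x_{Largo} = 35.5 − (1/3)(101/3 − (1/3)x_{Largo}), which gives (8/9)x_{Largo} = 437/18 ⇒ x_{Largo} = 27.3125.
Then x_{Pike} = 101/3 − (1/3)·27.3125 = 24.5625.
P_{Largo} = 254 − 3·27.3125 − 2·24.5625 = 122.9375.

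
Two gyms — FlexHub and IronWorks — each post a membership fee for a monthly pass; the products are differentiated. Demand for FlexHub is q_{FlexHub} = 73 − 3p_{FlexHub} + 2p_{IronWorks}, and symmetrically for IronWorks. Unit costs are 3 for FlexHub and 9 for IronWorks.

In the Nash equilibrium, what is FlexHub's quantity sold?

55.875

FlexHub's profit: π = (p_{FlexHub} − 3)(73 − 3p_{FlexHub} + 2p_{IronWorks}).
∂π/∂p_{FlexHub} = 82 − 6p_{FlexHub} + 2p_{IronWorks} = 0 ⇒ p_{FlexHub} = 41/3 + (1/3)p_{IronWorks}.
Similarly p_{IronWorks} = 50/3 + (1/3)p_{FlexHub}.
Solving the two reaction functions simultaneously: (1 − (1/3)(1/3))p_{FlexHub} = 41/3 + (1/3)·(50/3), so (8/9)p_{FlexHub} = 173/9 and p_{FlexHub} = 21.625.
Then p_{IronWorks} = 50/3 + (1/3)·21.625 = 23.875.
q_{FlexHub} = 73 − 3·21.625 + 2·23.875 = 55.875.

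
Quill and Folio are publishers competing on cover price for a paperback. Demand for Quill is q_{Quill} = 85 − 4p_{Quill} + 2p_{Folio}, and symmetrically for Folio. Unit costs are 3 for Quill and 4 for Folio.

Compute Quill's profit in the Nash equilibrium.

Quill's profit: π = (p_{Quill} − 3)(85 − 4p_{Quill} + 2p_{Folio}).
∂π/∂p_{Quill} = 97 − 8p_{Quill} + 2p_{Folio} = 0 ⇒ p_{Quill} = 12.125 + 0.25p_{Folio}.
Similarly p_{Folio} = 12.625 + 0.25p_{Quill}.
Substituting the second reaction function into the first: p_{Quill} = 12.125 + 0.25(12.625 + 0.25p_{Quill}), which gives 0.9375p_{Quill} = 489/32 ⇒ p_{Quill} = 16.3.
Then p_{Folio} = 12.625 + 0.25·16.3 = 16.7.
q_{Quill} = 85 − 4·16.3 + 2·16.7 = 53.2.
Profit = (16.3 − 3)·53.2 = 707.56.

707.56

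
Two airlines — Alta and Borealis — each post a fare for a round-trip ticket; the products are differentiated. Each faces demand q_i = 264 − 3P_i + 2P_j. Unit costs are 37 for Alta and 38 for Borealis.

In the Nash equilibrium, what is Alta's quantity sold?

170.8125

Alta's profit: π = (P_{Alta} − 37)(264 − 3P_{Alta} + 2P_{Borealis}).
∂π/∂P_{Alta} = 375 − 6P_{Alta} + 2P_{Borealis} = 0 ⇒ P_{Alta} = 62.5 + (1/3)P_{Borealis}.
Similarly P_{Borealis} = 63 + (1/3)P_{Alta}.
Solving the two reaction functions simultaneously: (1 − (1/3)(1/3))P_{Alta} = 62.5 + (1/3)·63, so (8/9)P_{Alta} = 83.5 and P_{Alta} = 93.9375.
Then P_{Borealis} = 63 + (1/3)·93.9375 = 94.3125.
q_{Alta} = 264 − 3·93.9375 + 2·94.3125 = 170.8125.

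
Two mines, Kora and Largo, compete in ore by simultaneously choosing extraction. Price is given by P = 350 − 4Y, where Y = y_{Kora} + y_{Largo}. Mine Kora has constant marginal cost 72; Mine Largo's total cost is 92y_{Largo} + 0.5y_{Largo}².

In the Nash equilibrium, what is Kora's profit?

2756.25

Mine Kora's profit: π = y_{Kora}(350 − 4(y_{Kora} + y_{Largo})) − 72y_{Kora}.
∂π/∂y_{Kora} = 278 − 8y_{Kora} − 4y_{Largo} = 0, so y_{Kora} = 34.75 − 0.5y_{Largo}.
For Largo: ∂π/∂y_{Largo} = 258 − 9y_{Largo} − 4y_{Kora} = 0 ⇒ y_{Largo} = 86/3 − (4/9)y_{Kora}.
Substituting the second reaction function into the first: y_{Kora} = 34.75 − 0.5(86/3 − (4/9)y_{Kora}), which gives (7/9)y_{Kora} = 245/12 ⇒ y_{Kora} = 26.25.
Then y_{Largo} = 86/3 − (4/9)·26.25 = 17.
Price P = 350 − 4·43.25 = 177.
Kora's profit: (177 − 72)·26.25 = 2756.25.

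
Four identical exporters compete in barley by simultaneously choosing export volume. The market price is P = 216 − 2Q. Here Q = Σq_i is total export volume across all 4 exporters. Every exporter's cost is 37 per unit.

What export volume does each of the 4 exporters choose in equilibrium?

17.9

A representative exporter's profit is π_i = q_i(216 − 2Q) − 37q_i, with Q = q_i + Σ_{j≠i} q_j.
First-order condition: 179 − 4q_i − 2Σ_{j≠i} q_j = 0.
In a symmetric equilibrium every exporter chooses the same q, so Σ_{j≠i} q_j = 3q. The condition becomes 179 − 10q = 0, giving q = 179/10 = 17.9.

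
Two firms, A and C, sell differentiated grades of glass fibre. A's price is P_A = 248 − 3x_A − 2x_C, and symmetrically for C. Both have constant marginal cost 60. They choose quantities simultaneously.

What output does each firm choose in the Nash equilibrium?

23.5

Firm A's profit: π = x_A(248 − 3x_A − 2x_C) − 60x_A.
∂π/∂x_A = 188 − 6x_A − 2x_C = 0 ⇒ x_A = 94/3 − (1/3)x_C.
Setting x_A = x_C in the reaction function: x_A = 94/3 − (1/3)x_A, so x_A = (94/3) / (4/3) = 23.5.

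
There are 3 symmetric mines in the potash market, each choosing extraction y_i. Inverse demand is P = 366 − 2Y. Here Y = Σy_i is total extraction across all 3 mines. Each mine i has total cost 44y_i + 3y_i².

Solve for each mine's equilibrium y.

23

A representative mine's profit is π_i = y_i(366 − 2Y) − 44y_i − 3y_i², with Y = y_i + Σ_{j≠i} y_j.
First-order condition: 322 − 10y_i − 2Σ_{j≠i} y_j = 0.
Imposing symmetry (y_j = y for all j) turns Σ_{j≠i} y_j into 2y, so 322 = 14y and y = 23.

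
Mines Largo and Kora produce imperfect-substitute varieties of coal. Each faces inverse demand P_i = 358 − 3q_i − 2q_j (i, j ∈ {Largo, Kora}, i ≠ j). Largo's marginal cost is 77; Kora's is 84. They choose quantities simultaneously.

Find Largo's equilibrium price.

183.6875

Mine Largo's profit: π = q_{Largo}(358 − 3q_{Largo} − 2q_{Kora}) − 77q_{Largo}.
∂π/∂q_{Largo} = 281 − 6q_{Largo} − 2q_{Kora} = 0 ⇒ q_{Largo} = 281/6 − (1/3)q_{Kora}.
Similarly q_{Kora} = 137/3 − (1/3)q_{Largo}.
Solving the two reaction functions simultaneously: (1 − (−1/3)(−1/3))q_{Largo} = 281/6 − (1/3)·(137/3), so (8/9)q_{Largo} = 569/18 and q_{Largo} = 35.5625.
Then q_{Kora} = 137/3 − (1/3)·35.5625 = 33.8125.
P_{Largo} = 358 − 3·35.5625 − 2·33.8125 = 183.6875.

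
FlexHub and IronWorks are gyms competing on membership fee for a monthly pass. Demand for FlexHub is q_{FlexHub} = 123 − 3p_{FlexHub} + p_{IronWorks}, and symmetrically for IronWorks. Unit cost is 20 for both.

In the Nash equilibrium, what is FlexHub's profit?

FlexHub's profit: π = (p_{FlexHub} − 20)(123 − 3p_{FlexHub} + p_{IronWorks}).
∂π/∂p_{FlexHub} = 183 − 6p_{FlexHub} + p_{IronWorks} = 0 ⇒ p_{FlexHub} = 30.5 + (1/6)p_{IronWorks}.
Setting p_{FlexHub} = p_{IronWorks} in the reaction function: p_{FlexHub} = 30.5 + (1/6)p_{FlexHub}, so p_{FlexHub} = 30.5 / (5/6) = 36.6.
q_{FlexHub} = 123 − 3·36.6 + 36.6 = 49.8.
Profit = (36.6 − 20)·49.8 = 826.68.

826.68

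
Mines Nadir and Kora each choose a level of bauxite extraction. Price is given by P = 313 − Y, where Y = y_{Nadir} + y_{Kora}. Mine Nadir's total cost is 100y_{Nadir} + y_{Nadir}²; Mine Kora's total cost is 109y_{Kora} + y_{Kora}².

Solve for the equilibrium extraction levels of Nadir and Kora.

Mine Nadir's profit: π = y_{Nadir}(313 − (y_{Nadir} + y_{Kora})) − 100y_{Nadir} − y_{Nadir}².
∂π/∂y_{Nadir} = 213 − 4y_{Nadir} − y_{Kora} = 0, so y_{Nadir} = 53.25 − 0.25y_{Kora}.
By the same steps for Kora: y_{Kora} = 51 − 0.25y_{Nadir}.
Plugging y_{Kora} into Nadir's best response: y_{Nadir} = 53.25 − 0.25(51 − 0.25y_{Nadir}) ⇒ 0.9375y_{Nadir} = 40.5, so y_{Nadir} = 43.2.
Then y_{Kora} = 51 − 0.25·43.2 = 40.2.

43.2, 40.2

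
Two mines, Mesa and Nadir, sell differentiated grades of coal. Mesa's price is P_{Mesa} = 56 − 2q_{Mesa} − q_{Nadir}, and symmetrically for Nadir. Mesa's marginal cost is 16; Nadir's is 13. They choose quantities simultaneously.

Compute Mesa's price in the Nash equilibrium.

Mine Mesa's profit: π = q_{Mesa}(56 − 2q_{Mesa} − q_{Nadir}) − 16q_{Mesa}.
∂π/∂q_{Mesa} = 40 − 4q_{Mesa} − q_{Nadir} = 0 ⇒ q_{Mesa} = 10 − 0.25q_{Nadir}.
Similarly q_{Nadir} = 10.75 − 0.25q_{Mesa}.
Solving the two reaction functions simultaneously: (1 − (−0.25)(−0.25))q_{Mesa} = 10 − 0.25·10.75, so 0.9375q_{Mesa} = 7.3125 and q_{Mesa} = 7.8.
Then q_{Nadir} = 10.75 − 0.25·7.8 = 8.8.
P_{Mesa} = 56 − 2·7.8 − 8.8 = 31.6.

31.6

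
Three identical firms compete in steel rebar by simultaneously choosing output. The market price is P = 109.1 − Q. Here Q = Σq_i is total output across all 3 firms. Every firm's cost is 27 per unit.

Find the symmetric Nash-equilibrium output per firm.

A representative firm's profit is π_i = q_i(109.1 − Q) − 27q_i, with Q = q_i + Σ_{j≠i} q_j.
First-order condition: 82.1 − 2q_i − Σ_{j≠i} q_j = 0.
With identical firms, set every q_j = q: then 82.1 − 2q − 2q = 0, i.e. q = 82.1/4 = 20.525.

20.525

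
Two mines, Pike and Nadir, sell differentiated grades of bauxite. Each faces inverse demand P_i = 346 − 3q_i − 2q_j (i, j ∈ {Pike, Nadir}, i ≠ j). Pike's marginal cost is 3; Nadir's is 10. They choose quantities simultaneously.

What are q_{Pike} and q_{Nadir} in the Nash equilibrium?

Mine Pike's profit: π = q_{Pike}(346 − 3q_{Pike} − 2q_{Nadir}) − 3q_{Pike}.
∂π/∂q_{Pike} = 343 − 6q_{Pike} − 2q_{Nadir} = 0 ⇒ q_{Pike} = 343/6 − (1/3)q_{Nadir}.
Similarly q_{Nadir} = 56 − (1/3)q_{Pike}.
Solving the two reaction functions simultaneously: (1 − (−1/3)(−1/3))q_{Pike} = 343/6 − (1/3)·56, so (8/9)q_{Pike} = 38.5 and q_{Pike} = 43.3125.
Then q_{Nadir} = 56 − (1/3)·43.3125 = 41.5625.

43.3125, 41.5625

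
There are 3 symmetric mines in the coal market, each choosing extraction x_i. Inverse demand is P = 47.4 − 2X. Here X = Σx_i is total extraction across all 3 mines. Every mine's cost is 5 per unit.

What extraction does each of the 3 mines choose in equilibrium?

A representative mine's profit is π_i = x_i(47.4 − 2X) − 5x_i, with X = x_i + Σ_{j≠i} x_j.
First-order condition: 42.4 − 4x_i − 2Σ_{j≠i} x_j = 0.
With identical mines, set every x_j = x: then 42.4 − 4x − 4x = 0, i.e. x = 42.4/8 = 5.3.

5.3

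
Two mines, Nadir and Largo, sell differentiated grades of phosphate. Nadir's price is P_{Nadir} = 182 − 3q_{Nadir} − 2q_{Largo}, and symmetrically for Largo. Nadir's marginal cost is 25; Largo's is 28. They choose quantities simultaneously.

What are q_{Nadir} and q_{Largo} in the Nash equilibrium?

19.8125, 19.0625

Mine Nadir's profit: π = q_{Nadir}(182 − 3q_{Nadir} − 2q_{Largo}) − 25q_{Nadir}.
∂π/∂q_{Nadir} = 157 − 6q_{Nadir} − 2q_{Largo} = 0 ⇒ q_{Nadir} = 157/6 − (1/3)q_{Largo}.
Similarly q_{Largo} = 77/3 − (1/3)q_{Nadir}.
Plugging q_{Largo} into Nadir's best response: q_{Nadir} = 157/6 − (1/3)(77/3 − (1/3)q_{Nadir}) ⇒ (8/9)q_{Nadir} = 317/18, so q_{Nadir} = 19.8125.
Then q_{Largo} = 77/3 − (1/3)·19.8125 = 19.0625.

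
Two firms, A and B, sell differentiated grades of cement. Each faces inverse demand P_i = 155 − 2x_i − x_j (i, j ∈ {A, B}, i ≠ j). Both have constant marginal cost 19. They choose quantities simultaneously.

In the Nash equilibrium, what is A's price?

73.4

Firm A's profit: π = x_A(155 − 2x_A − x_B) − 19x_A.
∂π/∂x_A = 136 − 4x_A − x_B = 0 ⇒ x_A = 34 − 0.25x_B.
The game is symmetric, so in equilibrium x_B = x_A: the reaction function gives 1.25x_A = 34, hence x_A = 27.2.
P_A = 155 − 2·27.2 − 27.2 = 73.4.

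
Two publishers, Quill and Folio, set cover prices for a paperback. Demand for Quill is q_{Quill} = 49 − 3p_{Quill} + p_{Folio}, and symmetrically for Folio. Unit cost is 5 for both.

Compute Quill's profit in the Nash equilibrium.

Quill's profit: π = (p_{Quill} − 5)(49 − 3p_{Quill} + p_{Folio}).
∂π/∂p_{Quill} = 64 − 6p_{Quill} + p_{Folio} = 0 ⇒ p_{Quill} = 32/3 + (1/6)p_{Folio}.
By symmetry p_{Folio} = p_{Quill}; substituting into the reaction function, (5/6)p_{Quill} = 32/3 and p_{Quill} = 12.8.
q_{Quill} = 49 − 3·12.8 + 12.8 = 23.4.
Profit = (12.8 − 5)·23.4 = 182.52.

182.52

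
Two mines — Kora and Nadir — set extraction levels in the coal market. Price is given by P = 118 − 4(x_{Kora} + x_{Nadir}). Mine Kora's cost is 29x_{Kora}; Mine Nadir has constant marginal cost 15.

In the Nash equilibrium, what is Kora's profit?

156.25

Mine Kora's profit: π = x_{Kora}(118 − 4(x_{Kora} + x_{Nadir})) − 29x_{Kora}.
∂π/∂x_{Kora} = 89 − 8x_{Kora} − 4x_{Nadir} = 0, so x_{Kora} = 11.125 − 0.5x_{Nadir}.
By the same steps for Nadir: x_{Nadir} = 12.875 − 0.5x_{Kora}.
Plugging x_{Nadir} into Kora's best response: x_{Kora} = 11.125 − 0.5(12.875 − 0.5x_{Kora}) ⇒ 0.75x_{Kora} = 4.6875, so x_{Kora} = 6.25.
Then x_{Nadir} = 12.875 − 0.5·6.25 = 9.75.
Price P = 118 − 4·16 = 54.
Kora's profit: (54 − 29)·6.25 = 156.25.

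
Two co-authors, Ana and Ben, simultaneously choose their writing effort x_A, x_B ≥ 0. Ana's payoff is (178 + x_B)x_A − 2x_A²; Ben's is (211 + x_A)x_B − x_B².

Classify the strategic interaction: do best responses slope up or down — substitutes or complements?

Expanding Ana's payoff: 178x_A + x_Bx_A − 2x_A².
∂π/∂x_A = 178 + x_B − 4x_A = 0, so x_A = 44.5 + 0.25x_B.
The best-response slope dx_A/dx_B = 0.25 > 0: the reaction function is upward-sloping, so the choices are strategic complements.

strategic complements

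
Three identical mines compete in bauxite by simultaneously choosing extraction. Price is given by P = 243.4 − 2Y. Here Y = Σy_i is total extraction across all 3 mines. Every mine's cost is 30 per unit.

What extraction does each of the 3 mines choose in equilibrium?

26.675

A representative mine's profit is π_i = y_i(243.4 − 2Y) − 30y_i, with Y = y_i + Σ_{j≠i} y_j.
First-order condition: 213.4 − 4y_i − 2Σ_{j≠i} y_j = 0.
In a symmetric equilibrium every mine chooses the same y, so Σ_{j≠i} y_j = 2y. The condition becomes 213.4 − 8y = 0, giving y = 213.4/8 = 26.675.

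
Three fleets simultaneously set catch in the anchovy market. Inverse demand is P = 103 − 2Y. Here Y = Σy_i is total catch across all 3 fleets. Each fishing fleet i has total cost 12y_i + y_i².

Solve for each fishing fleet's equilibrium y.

9.1

A representative fishing fleet's profit is π_i = y_i(103 − 2Y) − 12y_i − y_i², with Y = y_i + Σ_{j≠i} y_j.
First-order condition: 91 − 6y_i − 2Σ_{j≠i} y_j = 0.
With identical fishing fleets, set every y_j = y: then 91 − 6y − 4y = 0, i.e. y = 91/10 = 9.1.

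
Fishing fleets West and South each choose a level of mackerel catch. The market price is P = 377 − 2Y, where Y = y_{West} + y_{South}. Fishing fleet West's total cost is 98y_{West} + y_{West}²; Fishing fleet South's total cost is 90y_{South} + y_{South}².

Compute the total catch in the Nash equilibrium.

Fishing fleet West's profit: π = y_{West}(377 − 2(y_{West} + y_{South})) − 98y_{West} − y_{West}².
∂π/∂y_{West} = 279 − 6y_{West} − 2y_{South} = 0, so y_{West} = 46.5 − (1/3)y_{South}.
By the same steps for South: y_{South} = 287/6 − (1/3)y_{West}.
Plugging y_{South} into West's best response: y_{West} = 46.5 − (1/3)(287/6 − (1/3)y_{West}) ⇒ (8/9)y_{West} = 275/9, so y_{West} = 34.375.
Then y_{South} = 287/6 − (1/3)·34.375 = 36.375.
Total catch: 34.375 + 36.375 = 70.75.

70.75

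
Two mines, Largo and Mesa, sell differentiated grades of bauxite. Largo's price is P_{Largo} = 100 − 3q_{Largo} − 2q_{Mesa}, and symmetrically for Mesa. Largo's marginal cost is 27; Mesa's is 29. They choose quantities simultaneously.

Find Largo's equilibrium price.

54.75

Mine Largo's profit: π = q_{Largo}(100 − 3q_{Largo} − 2q_{Mesa}) − 27q_{Largo}.
∂π/∂q_{Largo} = 73 − 6q_{Largo} − 2q_{Mesa} = 0 ⇒ q_{Largo} = 73/6 − (1/3)q_{Mesa}.
Similarly q_{Mesa} = 71/6 − (1/3)q_{Largo}.
Substituting the second reaction function into the first: q_{Largo} = 73/6 − (1/3)(71/6 − (1/3)q_{Largo}), which gives (8/9)q_{Largo} = 74/9 ⇒ q_{Largo} = 9.25.
Then q_{Mesa} = 71/6 − (1/3)·9.25 = 8.75.
P_{Largo} = 100 − 3·9.25 − 2·8.75 = 54.75.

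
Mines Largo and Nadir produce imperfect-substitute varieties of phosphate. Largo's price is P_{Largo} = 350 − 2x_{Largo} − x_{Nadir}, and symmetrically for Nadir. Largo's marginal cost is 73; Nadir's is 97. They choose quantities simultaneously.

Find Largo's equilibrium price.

Mine Largo's profit: π = x_{Largo}(350 − 2x_{Largo} − x_{Nadir}) − 73x_{Largo}.
∂π/∂x_{Largo} = 277 − 4x_{Largo} − x_{Nadir} = 0 ⇒ x_{Largo} = 69.25 − 0.25x_{Nadir}.
Similarly x_{Nadir} = 63.25 − 0.25x_{Largo}.
Substituting the second reaction function into the first: x_{Largo} = 69.25 − 0.25(63.25 − 0.25x_{Largo}), which gives 0.9375x_{Largo} = 53.4375 ⇒ x_{Largo} = 57.
Then x_{Nadir} = 63.25 − 0.25·57 = 49.
P_{Largo} = 350 − 2·57 − 49 = 187.

187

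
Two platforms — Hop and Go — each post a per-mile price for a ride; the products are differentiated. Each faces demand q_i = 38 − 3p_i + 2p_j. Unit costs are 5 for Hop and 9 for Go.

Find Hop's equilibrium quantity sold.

27

Hop's profit: π = (p_{Hop} − 5)(38 − 3p_{Hop} + 2p_{Go}).
∂π/∂p_{Hop} = 53 − 6p_{Hop} + 2p_{Go} = 0 ⇒ p_{Hop} = 53/6 + (1/3)p_{Go}.
Similarly p_{Go} = 65/6 + (1/3)p_{Hop}.
Plugging p_{Go} into Hop's best response: p_{Hop} = 53/6 + (1/3)(65/6 + (1/3)p_{Hop}) ⇒ (8/9)p_{Hop} = 112/9, so p_{Hop} = 14.
Then p_{Go} = 65/6 + (1/3)·14 = 15.5.
q_{Hop} = 38 − 3·14 + 2·15.5 = 27.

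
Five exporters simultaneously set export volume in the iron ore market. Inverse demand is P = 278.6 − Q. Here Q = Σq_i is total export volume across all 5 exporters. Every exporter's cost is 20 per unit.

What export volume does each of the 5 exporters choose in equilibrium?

A representative exporter's profit is π_i = q_i(278.6 − Q) − 20q_i, with Q = q_i + Σ_{j≠i} q_j.
First-order condition: 258.6 − 2q_i − Σ_{j≠i} q_j = 0.
Imposing symmetry (q_j = q for all j) turns Σ_{j≠i} q_j into 4q, so 258.6 = 6q and q = 43.1.

43.1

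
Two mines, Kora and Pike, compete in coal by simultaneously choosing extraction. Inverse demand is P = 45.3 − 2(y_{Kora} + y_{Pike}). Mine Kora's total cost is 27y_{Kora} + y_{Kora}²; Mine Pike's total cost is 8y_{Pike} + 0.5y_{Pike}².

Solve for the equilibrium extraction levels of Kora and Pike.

0.65, 7.2

Mine Kora's profit: π = y_{Kora}(45.3 − 2(y_{Kora} + y_{Pike})) − 27y_{Kora} − y_{Kora}².
∂π/∂y_{Kora} = 18.3 − 6y_{Kora} − 2y_{Pike} = 0, so y_{Kora} = 3.05 − (1/3)y_{Pike}.
For Pike: ∂π/∂y_{Pike} = 37.3 − 5y_{Pike} − 2y_{Kora} = 0 ⇒ y_{Pike} = 7.46 − 0.4y_{Kora}.
Substituting the second reaction function into the first: y_{Kora} = 3.05 − (1/3)(7.46 − 0.4y_{Kora}), which gives (13/15)y_{Kora} = 169/300 ⇒ y_{Kora} = 0.65.
Then y_{Pike} = 7.46 − 0.4·0.65 = 7.2.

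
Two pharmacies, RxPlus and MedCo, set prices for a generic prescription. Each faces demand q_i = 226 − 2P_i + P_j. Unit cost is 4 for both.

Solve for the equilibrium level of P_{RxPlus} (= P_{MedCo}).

78

RxPlus's profit: π = (P_{RxPlus} − 4)(226 − 2P_{RxPlus} + P_{MedCo}).
∂π/∂P_{RxPlus} = 234 − 4P_{RxPlus} + P_{MedCo} = 0 ⇒ P_{RxPlus} = 58.5 + 0.25P_{MedCo}.
Setting P_{RxPlus} = P_{MedCo} in the reaction function: P_{RxPlus} = 58.5 + 0.25P_{RxPlus}, so P_{RxPlus} = 58.5 / 0.75 = 78.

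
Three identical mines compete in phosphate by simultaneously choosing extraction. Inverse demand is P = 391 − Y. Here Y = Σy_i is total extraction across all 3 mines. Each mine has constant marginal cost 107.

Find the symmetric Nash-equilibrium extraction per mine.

A representative mine's profit is π_i = y_i(391 − Y) − 107y_i, with Y = y_i + Σ_{j≠i} y_j.
First-order condition: 284 − 2y_i − Σ_{j≠i} y_j = 0.
Imposing symmetry (y_j = y for all j) turns Σ_{j≠i} y_j into 2y, so 284 = 4y and y = 71.

71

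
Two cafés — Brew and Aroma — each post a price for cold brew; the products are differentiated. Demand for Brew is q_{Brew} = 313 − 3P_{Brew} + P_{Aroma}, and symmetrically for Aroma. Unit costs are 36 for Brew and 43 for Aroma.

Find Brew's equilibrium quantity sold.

146.4

Brew's profit: π = (P_{Brew} − 36)(313 − 3P_{Brew} + P_{Aroma}).
∂π/∂P_{Brew} = 421 − 6P_{Brew} + P_{Aroma} = 0 ⇒ P_{Brew} = 421/6 + (1/6)P_{Aroma}.
Similarly P_{Aroma} = 221/3 + (1/6)P_{Brew}.
Substituting the second reaction function into the first: P_{Brew} = 421/6 + (1/6)(221/3 + (1/6)P_{Brew}), which gives (35/36)P_{Brew} = 742/9 ⇒ P_{Brew} = 84.8.
Then P_{Aroma} = 221/3 + (1/6)·84.8 = 87.8.
q_{Brew} = 313 − 3·84.8 + 87.8 = 146.4.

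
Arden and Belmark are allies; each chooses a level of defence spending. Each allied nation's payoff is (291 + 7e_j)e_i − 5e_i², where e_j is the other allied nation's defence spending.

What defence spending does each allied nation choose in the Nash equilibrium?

97

Arden's payoff is (291 + 7e_B)e_A − 5e_A².
∂π/∂e_A = 291 + 7e_B − 10e_A = 0, so e_A = 29.1 + 0.7e_B.
The game is symmetric, so in equilibrium e_B = e_A: the reaction function gives 0.3e_A = 29.1, hence e_A = 97.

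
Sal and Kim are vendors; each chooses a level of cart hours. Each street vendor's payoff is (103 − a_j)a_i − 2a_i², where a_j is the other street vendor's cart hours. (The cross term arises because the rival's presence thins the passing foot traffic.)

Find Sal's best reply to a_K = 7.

24

Sal's payoff is (103 − a_K)a_S − 2a_S².
∂π/∂a_S = 103 − a_K − 4a_S = 0, so a_S = 25.75 − 0.25a_K.
At a_K = 7: a_S = 25.75 − 0.25·7 = 24.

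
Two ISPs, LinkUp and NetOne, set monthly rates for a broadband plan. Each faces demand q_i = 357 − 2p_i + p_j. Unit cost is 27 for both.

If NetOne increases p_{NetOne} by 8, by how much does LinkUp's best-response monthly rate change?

2

LinkUp's profit: π = (p_{LinkUp} − 27)(357 − 2p_{LinkUp} + p_{NetOne}).
∂π/∂p_{LinkUp} = 411 − 4p_{LinkUp} + p_{NetOne} = 0 ⇒ p_{LinkUp} = 102.75 + 0.25p_{NetOne}.
The reaction-function slope is 0.25, so an 8-unit rise in p_{NetOne} moves p_{LinkUp} by 0.25 × 8 = 2. LinkUp's best response rises — the actions are strategic complements.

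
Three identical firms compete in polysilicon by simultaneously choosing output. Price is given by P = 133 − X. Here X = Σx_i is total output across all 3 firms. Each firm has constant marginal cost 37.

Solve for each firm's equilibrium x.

A representative firm's profit is π_i = x_i(133 − X) − 37x_i, with X = x_i + Σ_{j≠i} x_j.
First-order condition: 96 − 2x_i − Σ_{j≠i} x_j = 0.
With identical firms, set every x_j = x: then 96 − 2x − 2x = 0, i.e. x = 96/4 = 24.

24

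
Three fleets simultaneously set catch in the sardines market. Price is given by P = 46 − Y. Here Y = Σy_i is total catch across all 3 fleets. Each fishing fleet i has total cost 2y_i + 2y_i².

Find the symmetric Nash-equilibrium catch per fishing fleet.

A representative fishing fleet's profit is π_i = y_i(46 − Y) − 2y_i − 2y_i², with Y = y_i + Σ_{j≠i} y_j.
First-order condition: 44 − 6y_i − Σ_{j≠i} y_j = 0.
In a symmetric equilibrium every fishing fleet chooses the same y, so Σ_{j≠i} y_j = 2y. The condition becomes 44 − 8y = 0, giving y = 44/8 = 5.5.

5.5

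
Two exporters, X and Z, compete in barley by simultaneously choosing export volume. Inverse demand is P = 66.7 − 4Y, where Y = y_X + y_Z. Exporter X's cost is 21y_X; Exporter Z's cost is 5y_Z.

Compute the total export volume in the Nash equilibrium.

8.95

Exporter X's profit: π = y_X(66.7 − 4(y_X + y_Z)) − 21y_X.
∂π/∂y_X = 45.7 − 8y_X − 4y_Z = 0, so y_X = 5.7125 − 0.5y_Z.
By the same steps for Z: y_Z = 7.7125 − 0.5y_X.
Solving the two reaction functions simultaneously: (1 − (−0.5)(−0.5))y_X = 5.7125 − 0.5·7.7125, so 0.75y_X = 297/160 and y_X = 2.475.
Then y_Z = 7.7125 − 0.5·2.475 = 6.475.
Total export volume: 2.475 + 6.475 = 8.95.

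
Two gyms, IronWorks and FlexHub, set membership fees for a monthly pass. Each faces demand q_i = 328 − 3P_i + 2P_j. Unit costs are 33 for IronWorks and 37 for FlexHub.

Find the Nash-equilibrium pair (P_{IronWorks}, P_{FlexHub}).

107.5, 109

IronWorks's profit: π = (P_{IronWorks} − 33)(328 − 3P_{IronWorks} + 2P_{FlexHub}).
∂π/∂P_{IronWorks} = 427 − 6P_{IronWorks} + 2P_{FlexHub} = 0 ⇒ P_{IronWorks} = 427/6 + (1/3)P_{FlexHub}.
Similarly P_{FlexHub} = 439/6 + (1/3)P_{IronWorks}.
Substituting the second reaction function into the first: P_{IronWorks} = 427/6 + (1/3)(439/6 + (1/3)P_{IronWorks}), which gives (8/9)P_{IronWorks} = 860/9 ⇒ P_{IronWorks} = 107.5.
Then P_{FlexHub} = 439/6 + (1/3)·107.5 = 109.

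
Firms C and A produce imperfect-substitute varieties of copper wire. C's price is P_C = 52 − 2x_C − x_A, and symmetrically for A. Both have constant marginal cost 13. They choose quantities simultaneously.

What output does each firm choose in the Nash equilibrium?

7.8

Firm C's profit: π = x_C(52 − 2x_C − x_A) − 13x_C.
∂π/∂x_C = 39 − 4x_C − x_A = 0 ⇒ x_C = 9.75 − 0.25x_A.
By symmetry x_A = x_C; substituting into the reaction function, 1.25x_C = 9.75 and x_C = 7.8.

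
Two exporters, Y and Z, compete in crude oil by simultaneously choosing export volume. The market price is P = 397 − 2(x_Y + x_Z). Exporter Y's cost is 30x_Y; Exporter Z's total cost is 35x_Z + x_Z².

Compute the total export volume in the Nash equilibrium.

109.6

Exporter Y's profit: π = x_Y(397 − 2(x_Y + x_Z)) − 30x_Y.
∂π/∂x_Y = 367 − 4x_Y − 2x_Z = 0, so x_Y = 91.75 − 0.5x_Z.
For Z: ∂π/∂x_Z = 362 − 6x_Z − 2x_Y = 0 ⇒ x_Z = 181/3 − (1/3)x_Y.
Plugging x_Z into Y's best response: x_Y = 91.75 − 0.5(181/3 − (1/3)x_Y) ⇒ (5/6)x_Y = 739/12, so x_Y = 73.9.
Then x_Z = 181/3 − (1/3)·73.9 = 35.7.
Total export volume: 73.9 + 35.7 = 109.6.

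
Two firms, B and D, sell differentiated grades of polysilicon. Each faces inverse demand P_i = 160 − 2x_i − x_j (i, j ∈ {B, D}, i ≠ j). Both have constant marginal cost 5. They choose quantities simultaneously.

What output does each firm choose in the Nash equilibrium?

Firm B's profit: π = x_B(160 − 2x_B − x_D) − 5x_B.
∂π/∂x_B = 155 − 4x_B − x_D = 0 ⇒ x_B = 38.75 − 0.25x_D.
The game is symmetric, so in equilibrium x_D = x_B: the reaction function gives 1.25x_B = 38.75, hence x_B = 31.

31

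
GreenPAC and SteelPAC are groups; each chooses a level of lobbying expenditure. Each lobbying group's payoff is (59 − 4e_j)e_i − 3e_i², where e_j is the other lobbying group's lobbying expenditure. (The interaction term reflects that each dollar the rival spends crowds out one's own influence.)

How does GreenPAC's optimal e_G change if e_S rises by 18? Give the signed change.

-12

GreenPAC's payoff is (59 − 4e_S)e_G − 3e_G².
∂π/∂e_G = 59 − 4e_S − 6e_G = 0, so e_G = 59/6 − (2/3)e_S.
The reaction-function slope is −2/3, so an 18-unit rise in e_S moves e_G by −2/3 × 18 = −12. GreenPAC's best response falls — the actions are strategic substitutes.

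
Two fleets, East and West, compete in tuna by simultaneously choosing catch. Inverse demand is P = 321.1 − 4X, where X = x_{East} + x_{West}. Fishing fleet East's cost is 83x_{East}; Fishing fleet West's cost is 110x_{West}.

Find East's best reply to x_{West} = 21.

Fishing fleet East's profit: π = x_{East}(321.1 − 4(x_{East} + x_{West})) − 83x_{East}.
∂π/∂x_{East} = 238.1 − 8x_{East} − 4x_{West} = 0, so x_{East} = 29.7625 − 0.5x_{West}.
At x_{West} = 21: x_{East} = 29.7625 − 0.5·21 = 19.2625.

19.2625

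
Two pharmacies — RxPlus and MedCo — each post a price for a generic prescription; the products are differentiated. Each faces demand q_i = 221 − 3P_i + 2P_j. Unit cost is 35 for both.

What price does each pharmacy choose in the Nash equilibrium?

81.5

RxPlus's profit: π = (P_{RxPlus} − 35)(221 − 3P_{RxPlus} + 2P_{MedCo}).
∂π/∂P_{RxPlus} = 326 − 6P_{RxPlus} + 2P_{MedCo} = 0 ⇒ P_{RxPlus} = 163/3 + (1/3)P_{MedCo}.
By symmetry P_{MedCo} = P_{RxPlus}; substituting into the reaction function, (2/3)P_{RxPlus} = 163/3 and P_{RxPlus} = 81.5.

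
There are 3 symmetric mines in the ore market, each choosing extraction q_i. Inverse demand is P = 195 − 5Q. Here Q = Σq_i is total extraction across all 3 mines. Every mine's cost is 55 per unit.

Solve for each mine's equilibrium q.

A representative mine's profit is π_i = q_i(195 − 5Q) − 55q_i, with Q = q_i + Σ_{j≠i} q_j.
First-order condition: 140 − 10q_i − 5Σ_{j≠i} q_j = 0.
With identical mines, set every q_j = q: then 140 − 10q − 10q = 0, i.e. q = 140/20 = 7.

7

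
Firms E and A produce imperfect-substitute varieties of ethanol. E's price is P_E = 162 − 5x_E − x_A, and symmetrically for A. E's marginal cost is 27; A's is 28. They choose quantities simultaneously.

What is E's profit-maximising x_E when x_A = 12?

Firm E's profit: π = x_E(162 − 5x_E − x_A) − 27x_E.
∂π/∂x_E = 135 − 10x_E − x_A = 0 ⇒ x_E = 13.5 − 0.1x_A.
At x_A = 12: x_E = 13.5 − 0.1·12 = 12.3.

12.3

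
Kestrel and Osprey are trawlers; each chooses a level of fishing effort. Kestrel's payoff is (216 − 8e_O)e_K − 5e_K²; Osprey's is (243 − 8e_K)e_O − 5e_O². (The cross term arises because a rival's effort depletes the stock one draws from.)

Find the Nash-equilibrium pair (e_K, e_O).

6, 19.5

Expanding Kestrel's payoff: 216e_K − 8e_Oe_K − 5e_K².
∂π/∂e_K = 216 − 8e_O − 10e_K = 0, so e_K = 21.6 − 0.8e_O.
Likewise for Osprey: e_O = 24.3 − 0.8e_K.
Solving the two reaction functions simultaneously: (1 − (−0.8)(−0.8))e_K = 21.6 − 0.8·24.3, so 0.36e_K = 2.16 and e_K = 6.
Then e_O = 24.3 − 0.8·6 = 19.5.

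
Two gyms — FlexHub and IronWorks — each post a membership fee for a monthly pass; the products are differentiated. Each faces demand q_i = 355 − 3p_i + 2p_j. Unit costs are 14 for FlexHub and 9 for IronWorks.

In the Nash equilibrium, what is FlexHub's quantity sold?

FlexHub's profit: π = (p_{FlexHub} − 14)(355 − 3p_{FlexHub} + 2p_{IronWorks}).
∂π/∂p_{FlexHub} = 397 − 6p_{FlexHub} + 2p_{IronWorks} = 0 ⇒ p_{FlexHub} = 397/6 + (1/3)p_{IronWorks}.
Similarly p_{IronWorks} = 191/3 + (1/3)p_{FlexHub}.
Solving the two reaction functions simultaneously: (1 − (1/3)(1/3))p_{FlexHub} = 397/6 + (1/3)·(191/3), so (8/9)p_{FlexHub} = 1573/18 and p_{FlexHub} = 98.3125.
Then p_{IronWorks} = 191/3 + (1/3)·98.3125 = 96.4375.
q_{FlexHub} = 355 − 3·98.3125 + 2·96.4375 = 252.9375.

252.9375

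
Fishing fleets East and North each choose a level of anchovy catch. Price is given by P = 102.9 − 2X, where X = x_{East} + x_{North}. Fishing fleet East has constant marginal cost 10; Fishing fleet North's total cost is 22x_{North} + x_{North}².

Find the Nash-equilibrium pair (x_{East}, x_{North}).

19.78, 6.89

Fishing fleet East's profit: π = x_{East}(102.9 − 2(x_{East} + x_{North})) − 10x_{East}.
∂π/∂x_{East} = 92.9 − 4x_{East} − 2x_{North} = 0, so x_{East} = 23.225 − 0.5x_{North}.
For North: ∂π/∂x_{North} = 80.9 − 6x_{North} − 2x_{East} = 0 ⇒ x_{North} = 809/60 − (1/3)x_{East}.
Plugging x_{North} into East's best response: x_{East} = 23.225 − 0.5(809/60 − (1/3)x_{East}) ⇒ (5/6)x_{East} = 989/60, so x_{East} = 19.78.
Then x_{North} = 809/60 − (1/3)·19.78 = 6.89.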